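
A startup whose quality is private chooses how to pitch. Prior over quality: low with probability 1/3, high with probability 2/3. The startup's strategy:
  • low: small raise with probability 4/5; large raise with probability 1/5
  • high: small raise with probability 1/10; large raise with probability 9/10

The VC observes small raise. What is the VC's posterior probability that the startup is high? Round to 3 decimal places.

Apply Bayes' rule using the sender's strategy as the likelihood.
P(small raise) = (1/3)·(4/5) + (2/3)·(1/10) = 1/3
P(high | small raise) = ((2/3)·(1/10)) / (1/3) = (1/15) / (1/3) = 1/5

0.200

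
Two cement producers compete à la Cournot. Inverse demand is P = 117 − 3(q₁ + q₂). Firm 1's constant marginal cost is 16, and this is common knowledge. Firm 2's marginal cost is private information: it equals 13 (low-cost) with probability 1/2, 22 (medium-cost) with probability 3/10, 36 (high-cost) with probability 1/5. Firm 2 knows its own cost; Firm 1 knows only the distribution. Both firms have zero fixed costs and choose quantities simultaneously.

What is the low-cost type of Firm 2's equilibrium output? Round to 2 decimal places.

Type-c best response for Firm 2: q₂(c) = (117 − c)/6 − q₁/2.
Firm 1 maximizes expected profit; its first-order condition is 117 − 6q₁ − 3E[q₂] − 16 = 0.
Substituting E[q₂] and solving: E[c₂] = 20.3, so q₁ = (117 − 2·16 + 20.3)/9 = 11.7.
q₂(low-cost) = (117 − 13 − 3·11.7)/6 = 11.4833.

11.48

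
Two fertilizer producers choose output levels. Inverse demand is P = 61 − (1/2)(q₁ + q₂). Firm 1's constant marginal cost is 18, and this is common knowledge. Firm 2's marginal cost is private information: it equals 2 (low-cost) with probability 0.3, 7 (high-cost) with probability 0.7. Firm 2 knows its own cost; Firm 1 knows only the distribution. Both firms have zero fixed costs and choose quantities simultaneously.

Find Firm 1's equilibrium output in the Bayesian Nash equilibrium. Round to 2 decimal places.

Type-c best response for Firm 2: q₂(c) = (61 − c) − q₁/2.
Firm 1 maximizes expected profit; its first-order condition is 61 − q₁ − (1/2)E[q₂] − 18 = 0.
Substituting E[q₂] and solving: E[c₂] = 5.5, so q₁ = (61 − 2·18 + 5.5)/(3/2) = 20.3333.

20.33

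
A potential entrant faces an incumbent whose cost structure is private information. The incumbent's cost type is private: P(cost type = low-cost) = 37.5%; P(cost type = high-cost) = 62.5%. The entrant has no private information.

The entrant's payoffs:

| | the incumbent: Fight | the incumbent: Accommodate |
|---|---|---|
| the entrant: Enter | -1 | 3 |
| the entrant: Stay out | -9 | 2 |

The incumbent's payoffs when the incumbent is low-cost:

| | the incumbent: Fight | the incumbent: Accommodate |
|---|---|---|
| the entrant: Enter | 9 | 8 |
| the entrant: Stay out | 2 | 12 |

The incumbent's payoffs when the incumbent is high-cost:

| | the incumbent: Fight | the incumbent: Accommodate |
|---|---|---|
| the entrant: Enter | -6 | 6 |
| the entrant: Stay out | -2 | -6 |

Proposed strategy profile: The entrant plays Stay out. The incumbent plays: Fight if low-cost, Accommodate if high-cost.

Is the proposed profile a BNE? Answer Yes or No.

No

A profile is a BNE iff every type of every player is best-responding given beliefs about the other side.
The entrant plays Stay out: E[Stay out] = 0.375·(-9) + 0.625·(2) = -2.125; E[Enter] = 1.5. Not best-responding. ✗
The incumbent (cost type low-cost), facing Stay out: Fight gives 2, Accommodate gives 12. Proposed Fight is not best — profitable deviation exists. ✗
The incumbent (cost type high-cost), facing Stay out: Fight gives -2, Accommodate gives -6. Proposed Accommodate is not best — profitable deviation exists. ✗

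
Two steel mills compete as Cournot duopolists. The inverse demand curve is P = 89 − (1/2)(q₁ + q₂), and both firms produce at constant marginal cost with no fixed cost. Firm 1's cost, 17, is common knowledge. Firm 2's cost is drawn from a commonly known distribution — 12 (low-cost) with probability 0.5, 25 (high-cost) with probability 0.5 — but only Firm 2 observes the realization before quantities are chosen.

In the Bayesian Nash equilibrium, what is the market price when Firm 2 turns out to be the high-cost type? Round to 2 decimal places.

Firm 2 with cost c maximizes (89 − (1/2)(q₁+q₂) − c)·q₂, giving q₂(c) = (89 − c − (1/2)q₁).
E[c₂] = 0.5·12 + 0.5·25 = 18.5
Firm 1's FOC against E[q₂] yields q₁ = (89 − 2·17 + E[c₂])/(3/2) = (89 − 34 + 18.5)/(3/2) = 49.
q₂(high-cost) = 39.5, so P = 89 − (1/2)·(49 + 39.5) = 44.75.

44.75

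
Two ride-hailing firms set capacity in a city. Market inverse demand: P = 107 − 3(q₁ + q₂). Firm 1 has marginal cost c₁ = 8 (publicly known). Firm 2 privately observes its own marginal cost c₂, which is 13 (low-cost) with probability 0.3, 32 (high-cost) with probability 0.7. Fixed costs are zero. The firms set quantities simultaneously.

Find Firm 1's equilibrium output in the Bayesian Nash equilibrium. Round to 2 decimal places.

Firm 2 with cost c maximizes (107 − 3(q₁+q₂) − c)·q₂, giving q₂(c) = (107 − c − 3q₁)/6.
E[c₂] = 0.3·13 + 0.7·32 = 26.3
Firm 1's FOC against E[q₂] yields q₁ = (107 − 2·8 + E[c₂])/9 = (107 − 16 + 26.3)/9 = 13.0333.

13.03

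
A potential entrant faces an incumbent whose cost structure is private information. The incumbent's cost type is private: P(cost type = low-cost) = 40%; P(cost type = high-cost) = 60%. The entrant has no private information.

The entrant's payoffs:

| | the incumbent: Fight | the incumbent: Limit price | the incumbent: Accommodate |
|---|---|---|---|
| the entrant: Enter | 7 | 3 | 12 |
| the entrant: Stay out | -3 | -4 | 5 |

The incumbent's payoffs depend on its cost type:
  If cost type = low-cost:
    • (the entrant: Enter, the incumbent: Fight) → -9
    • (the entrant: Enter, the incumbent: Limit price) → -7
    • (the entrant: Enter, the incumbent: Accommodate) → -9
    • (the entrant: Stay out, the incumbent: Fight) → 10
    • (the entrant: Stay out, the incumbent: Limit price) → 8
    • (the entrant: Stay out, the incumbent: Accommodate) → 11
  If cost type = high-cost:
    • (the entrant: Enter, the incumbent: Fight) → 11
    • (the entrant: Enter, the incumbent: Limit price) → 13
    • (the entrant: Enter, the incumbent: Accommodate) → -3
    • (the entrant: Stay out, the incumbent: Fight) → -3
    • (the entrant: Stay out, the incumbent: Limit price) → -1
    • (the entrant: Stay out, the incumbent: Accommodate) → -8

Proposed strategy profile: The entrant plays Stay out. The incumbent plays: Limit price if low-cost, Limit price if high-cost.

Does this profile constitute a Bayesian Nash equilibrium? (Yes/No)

No

A profile is a BNE iff every type of every player is best-responding given beliefs about the other side.
The entrant plays Stay out: E[Stay out] = 0.4·(-4) + 0.6·(-4) = -4; E[Enter] = 3. Not best-responding. ✗
The incumbent (cost type low-cost), facing Stay out: Fight gives 10, Limit price gives 8, Accommodate gives 11. Proposed Limit price is not best — profitable deviation exists. ✗
The incumbent (cost type high-cost), facing Stay out: Fight gives -3, Limit price gives -1, Accommodate gives -8. Proposed Limit price is best. ✓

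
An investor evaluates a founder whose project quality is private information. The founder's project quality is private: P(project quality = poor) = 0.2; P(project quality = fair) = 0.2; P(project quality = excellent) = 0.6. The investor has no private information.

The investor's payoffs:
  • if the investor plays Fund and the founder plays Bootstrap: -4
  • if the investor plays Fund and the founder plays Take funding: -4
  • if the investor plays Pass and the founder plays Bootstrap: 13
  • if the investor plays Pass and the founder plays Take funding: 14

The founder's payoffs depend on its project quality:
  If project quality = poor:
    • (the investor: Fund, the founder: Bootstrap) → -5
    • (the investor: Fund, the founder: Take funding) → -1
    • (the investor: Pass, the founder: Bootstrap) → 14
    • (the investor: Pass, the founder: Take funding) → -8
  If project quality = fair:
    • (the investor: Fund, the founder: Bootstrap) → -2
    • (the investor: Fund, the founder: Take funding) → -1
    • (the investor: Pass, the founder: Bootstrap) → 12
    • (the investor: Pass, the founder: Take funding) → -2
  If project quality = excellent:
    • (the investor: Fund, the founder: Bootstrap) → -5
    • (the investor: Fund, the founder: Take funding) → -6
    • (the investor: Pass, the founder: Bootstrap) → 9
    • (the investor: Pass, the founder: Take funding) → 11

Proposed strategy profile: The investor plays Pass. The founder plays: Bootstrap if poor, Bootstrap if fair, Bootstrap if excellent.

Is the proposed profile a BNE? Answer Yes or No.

No

The investor plays Pass: E[Pass] = 0.2·(13) + 0.2·(13) + 0.6·(13) = 13; E[Fund] = -4. Best-responding. ✓
The founder (project quality poor), facing Pass: Bootstrap gives 14, Take funding gives -8. Proposed Bootstrap is best. ✓
The founder (project quality fair), facing Pass: Bootstrap gives 12, Take funding gives -2. Proposed Bootstrap is best. ✓
The founder (project quality excellent), facing Pass: Bootstrap gives 9, Take funding gives 11. Proposed Bootstrap is not best — profitable deviation exists. ✗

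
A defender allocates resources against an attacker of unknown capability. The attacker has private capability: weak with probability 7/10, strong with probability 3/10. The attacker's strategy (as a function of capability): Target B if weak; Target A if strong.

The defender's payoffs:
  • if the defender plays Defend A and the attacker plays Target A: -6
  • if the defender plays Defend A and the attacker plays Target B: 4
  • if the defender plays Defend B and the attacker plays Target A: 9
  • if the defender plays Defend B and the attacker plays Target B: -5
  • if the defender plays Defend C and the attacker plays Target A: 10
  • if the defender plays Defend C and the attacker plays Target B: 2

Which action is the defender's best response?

Defend C

E[Defend A] = 7/10·(4) + 3/10·(-6) = 1
E[Defend B] = 7/10·(-5) + 3/10·(9) = -4/5
E[Defend C] = 7/10·(2) + 3/10·(10) = 22/5
Best response: Defend C (22/5 is the largest).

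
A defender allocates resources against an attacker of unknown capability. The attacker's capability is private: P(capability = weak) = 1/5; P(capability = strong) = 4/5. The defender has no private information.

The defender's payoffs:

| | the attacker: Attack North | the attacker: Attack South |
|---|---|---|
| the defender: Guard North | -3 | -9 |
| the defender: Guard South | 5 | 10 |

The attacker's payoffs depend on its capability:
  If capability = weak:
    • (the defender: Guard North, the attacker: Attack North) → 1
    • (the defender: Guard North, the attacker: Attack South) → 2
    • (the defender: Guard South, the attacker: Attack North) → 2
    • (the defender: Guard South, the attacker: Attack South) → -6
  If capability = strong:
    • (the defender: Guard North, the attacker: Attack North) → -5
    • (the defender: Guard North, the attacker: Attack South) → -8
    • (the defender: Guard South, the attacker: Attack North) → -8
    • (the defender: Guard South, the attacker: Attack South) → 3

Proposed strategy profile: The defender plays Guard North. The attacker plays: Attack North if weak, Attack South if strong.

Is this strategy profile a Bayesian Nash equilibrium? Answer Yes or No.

The defender plays Guard North: E[Guard North] = 1/5·(-3) + 4/5·(-9) = -39/5; E[Guard South] = 9. Not best-responding. ✗
The attacker (capability weak), facing Guard North: Attack North gives 1, Attack South gives 2. Proposed Attack North is not best — profitable deviation exists. ✗
The attacker (capability strong), facing Guard North: Attack North gives -5, Attack South gives -8. Proposed Attack South is not best — profitable deviation exists. ✗

No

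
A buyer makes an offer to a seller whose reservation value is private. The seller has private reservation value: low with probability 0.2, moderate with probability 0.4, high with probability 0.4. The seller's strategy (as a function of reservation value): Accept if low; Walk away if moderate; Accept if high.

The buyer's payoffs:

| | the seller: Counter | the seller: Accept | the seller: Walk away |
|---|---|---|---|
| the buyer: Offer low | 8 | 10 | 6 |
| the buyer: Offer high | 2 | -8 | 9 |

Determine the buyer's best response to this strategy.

Offer low

Compute the buyer's expected payoff for each action, taking the expectation over the seller's type.
E[Offer low] = 0.2·(10) + 0.4·(6) + 0.4·(10) = 8.4
E[Offer high] = 0.2·(-8) + 0.4·(9) + 0.4·(-8) = -1.2
Best response: Offer low (8.4 is the largest).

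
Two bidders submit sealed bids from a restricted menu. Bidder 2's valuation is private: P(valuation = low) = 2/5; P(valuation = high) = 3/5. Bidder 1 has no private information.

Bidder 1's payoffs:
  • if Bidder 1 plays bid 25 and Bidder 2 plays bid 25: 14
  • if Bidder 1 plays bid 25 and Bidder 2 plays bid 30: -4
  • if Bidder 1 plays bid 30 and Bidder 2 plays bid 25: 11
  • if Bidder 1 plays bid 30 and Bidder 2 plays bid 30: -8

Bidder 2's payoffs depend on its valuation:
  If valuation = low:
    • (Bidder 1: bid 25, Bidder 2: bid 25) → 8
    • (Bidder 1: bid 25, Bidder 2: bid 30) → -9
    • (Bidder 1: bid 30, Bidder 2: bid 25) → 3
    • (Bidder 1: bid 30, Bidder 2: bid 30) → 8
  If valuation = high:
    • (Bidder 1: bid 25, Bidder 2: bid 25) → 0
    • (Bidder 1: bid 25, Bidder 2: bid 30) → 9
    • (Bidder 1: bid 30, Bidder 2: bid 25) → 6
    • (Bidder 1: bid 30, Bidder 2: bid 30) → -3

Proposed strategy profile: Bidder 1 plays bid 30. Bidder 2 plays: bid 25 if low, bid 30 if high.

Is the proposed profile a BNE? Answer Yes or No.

No

A profile is a BNE iff every type of every player is best-responding given beliefs about the other side.
Bidder 1 plays bid 30: E[bid 30] = 2/5·(11) + 3/5·(-8) = -2/5; E[bid 25] = 16/5. Not best-responding. ✗
Bidder 2 (valuation low), facing bid 30: bid 25 gives 3, bid 30 gives 8. Proposed bid 25 is not best — profitable deviation exists. ✗
Bidder 2 (valuation high), facing bid 30: bid 25 gives 6, bid 30 gives -3. Proposed bid 30 is not best — profitable deviation exists. ✗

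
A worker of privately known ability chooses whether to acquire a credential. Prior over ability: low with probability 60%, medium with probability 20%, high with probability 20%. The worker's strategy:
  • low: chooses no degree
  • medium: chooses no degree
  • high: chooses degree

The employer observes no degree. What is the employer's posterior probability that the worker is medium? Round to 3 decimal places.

P(no degree) = 0.6·1 + 0.2·1 + 0.2·0 = 0.8
P(medium | no degree) = (0.2·1) / 0.8 = 0.2 / 0.8 = 0.25

0.250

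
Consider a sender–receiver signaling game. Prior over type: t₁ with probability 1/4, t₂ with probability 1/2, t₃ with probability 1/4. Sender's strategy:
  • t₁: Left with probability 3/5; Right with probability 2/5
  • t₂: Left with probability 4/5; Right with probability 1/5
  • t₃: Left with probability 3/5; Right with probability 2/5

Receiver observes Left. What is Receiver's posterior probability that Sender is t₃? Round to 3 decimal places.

P(Left) = (1/4)·(3/5) + (1/2)·(4/5) + (1/4)·(3/5) = 7/10
P(t₃ | Left) = ((1/4)·(3/5)) / (7/10) = (3/20) / (7/10) = 3/14

0.214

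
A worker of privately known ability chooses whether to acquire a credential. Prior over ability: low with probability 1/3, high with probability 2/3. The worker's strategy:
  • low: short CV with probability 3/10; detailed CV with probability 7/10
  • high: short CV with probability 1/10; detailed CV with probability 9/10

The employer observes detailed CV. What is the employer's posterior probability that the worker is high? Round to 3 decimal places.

0.720

P(detailed CV) = (1/3)·(7/10) + (2/3)·(9/10) = 5/6
P(high | detailed CV) = ((2/3)·(9/10)) / (5/6) = (3/5) / (5/6) = 18/25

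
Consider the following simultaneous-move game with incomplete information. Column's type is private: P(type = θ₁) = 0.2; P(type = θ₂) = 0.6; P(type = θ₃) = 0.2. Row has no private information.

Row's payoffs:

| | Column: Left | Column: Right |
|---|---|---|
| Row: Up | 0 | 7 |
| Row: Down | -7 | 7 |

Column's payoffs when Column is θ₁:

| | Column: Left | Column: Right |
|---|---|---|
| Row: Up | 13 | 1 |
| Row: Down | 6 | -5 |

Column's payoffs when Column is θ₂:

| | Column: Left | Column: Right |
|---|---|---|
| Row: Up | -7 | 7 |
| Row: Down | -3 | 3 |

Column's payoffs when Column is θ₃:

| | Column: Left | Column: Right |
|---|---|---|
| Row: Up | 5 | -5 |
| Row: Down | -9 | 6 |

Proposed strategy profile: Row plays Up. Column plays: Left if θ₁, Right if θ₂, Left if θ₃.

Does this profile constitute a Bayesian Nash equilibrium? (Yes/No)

A profile is a BNE iff every type of every player is best-responding given beliefs about the other side.
Row plays Up: E[Up] = 0.2·(0) + 0.6·(7) + 0.2·(0) = 4.2; E[Down] = 1.4. Best-responding. ✓
Column (type θ₁), facing Up: Left gives 13, Right gives 1. Proposed Left is best. ✓
Column (type θ₂), facing Up: Left gives -7, Right gives 7. Proposed Right is best. ✓
Column (type θ₃), facing Up: Left gives 5, Right gives -5. Proposed Left is best. ✓

Yes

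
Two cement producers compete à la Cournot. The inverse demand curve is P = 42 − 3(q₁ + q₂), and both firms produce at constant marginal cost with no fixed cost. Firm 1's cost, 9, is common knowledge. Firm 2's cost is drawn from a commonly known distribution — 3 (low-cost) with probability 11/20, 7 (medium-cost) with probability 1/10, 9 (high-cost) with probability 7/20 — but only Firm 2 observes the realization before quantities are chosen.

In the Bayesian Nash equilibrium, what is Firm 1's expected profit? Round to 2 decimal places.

Firm 2 with cost c maximizes (42 − 3(q₁+q₂) − c)·q₂, giving q₂(c) = (42 − c − 3q₁)/6.
E[c₂] = 11/20·3 + 1/10·7 + 7/20·9 = 5.5
Firm 1's FOC against E[q₂] yields q₁ = (42 − 2·9 + E[c₂])/9 = (42 − 18 + 5.5)/9 = 3.27778.
E[P] = 42 − 3·(q₁ + E[q₂]) = 18.8333; Firm 1's expected profit = (E[P] − 9)·q₁ = (18.8333 − 9)·3.27778 = 32.2315.

32.23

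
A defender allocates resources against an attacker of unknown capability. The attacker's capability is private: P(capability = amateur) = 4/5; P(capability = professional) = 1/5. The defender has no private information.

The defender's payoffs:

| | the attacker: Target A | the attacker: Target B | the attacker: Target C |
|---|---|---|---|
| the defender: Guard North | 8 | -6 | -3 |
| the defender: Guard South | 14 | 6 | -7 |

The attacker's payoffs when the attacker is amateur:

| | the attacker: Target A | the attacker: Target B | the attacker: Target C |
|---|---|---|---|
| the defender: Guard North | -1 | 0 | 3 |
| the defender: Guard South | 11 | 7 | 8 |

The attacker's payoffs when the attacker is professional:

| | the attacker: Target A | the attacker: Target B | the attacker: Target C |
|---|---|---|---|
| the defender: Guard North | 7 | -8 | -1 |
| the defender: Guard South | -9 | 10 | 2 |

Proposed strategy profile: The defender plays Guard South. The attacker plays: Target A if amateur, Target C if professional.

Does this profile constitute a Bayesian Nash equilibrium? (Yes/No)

No

The defender plays Guard South: E[Guard South] = 4/5·(14) + 1/5·(-7) = 49/5; E[Guard North] = 29/5. Best-responding. ✓
The attacker (capability amateur), facing Guard South: Target A gives 11, Target B gives 7, Target C gives 8. Proposed Target A is best. ✓
The attacker (capability professional), facing Guard South: Target A gives -9, Target B gives 10, Target C gives 2. Proposed Target C is not best — profitable deviation exists. ✗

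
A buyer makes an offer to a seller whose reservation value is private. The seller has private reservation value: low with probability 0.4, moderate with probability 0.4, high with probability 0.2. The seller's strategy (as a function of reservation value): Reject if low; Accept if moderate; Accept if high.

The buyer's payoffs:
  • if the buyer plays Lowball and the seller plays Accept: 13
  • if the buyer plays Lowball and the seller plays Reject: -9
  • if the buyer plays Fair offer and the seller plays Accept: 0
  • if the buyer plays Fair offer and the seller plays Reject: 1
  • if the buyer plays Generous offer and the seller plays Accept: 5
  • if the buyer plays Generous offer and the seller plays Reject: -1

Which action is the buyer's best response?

Compute the buyer's expected payoff for each action, taking the expectation over the seller's type.
E[Lowball] = 0.4·(-9) + 0.4·(13) + 0.2·(13) = 4.2
E[Fair offer] = 0.4·(1) + 0.4·(0) + 0.2·(0) = 0.4
E[Generous offer] = 0.4·(-1) + 0.4·(5) + 0.2·(5) = 2.6
Best response: Lowball (4.2 is the largest).

Lowball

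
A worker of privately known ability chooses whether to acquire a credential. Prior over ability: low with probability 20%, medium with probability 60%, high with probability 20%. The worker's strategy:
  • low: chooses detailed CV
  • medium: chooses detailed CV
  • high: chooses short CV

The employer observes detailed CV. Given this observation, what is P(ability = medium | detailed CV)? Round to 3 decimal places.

Apply Bayes' rule using the sender's strategy as the likelihood.
P(detailed CV) = 0.2·1 + 0.6·1 + 0.2·0 = 0.8
P(medium | detailed CV) = (0.6·1) / 0.8 = 0.6 / 0.8 = 0.75

0.750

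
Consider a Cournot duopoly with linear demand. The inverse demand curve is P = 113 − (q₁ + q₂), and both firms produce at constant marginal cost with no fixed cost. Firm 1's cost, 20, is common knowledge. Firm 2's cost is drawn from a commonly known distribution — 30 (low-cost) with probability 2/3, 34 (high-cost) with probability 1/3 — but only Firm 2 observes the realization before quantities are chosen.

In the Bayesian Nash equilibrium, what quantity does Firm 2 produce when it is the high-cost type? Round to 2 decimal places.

Firm 2 with cost c maximizes (113 − (q₁+q₂) − c)·q₂, giving q₂(c) = (113 − c − q₁)/2.
E[c₂] = 2/3·30 + 1/3·34 = 31.3333
Firm 1's FOC against E[q₂] yields q₁ = (113 − 2·20 + E[c₂])/3 = (113 − 40 + 31.3333)/3 = 34.7778.
q₂(high-cost) = (113 − 34 − 34.7778)/2 = 22.1111.

22.11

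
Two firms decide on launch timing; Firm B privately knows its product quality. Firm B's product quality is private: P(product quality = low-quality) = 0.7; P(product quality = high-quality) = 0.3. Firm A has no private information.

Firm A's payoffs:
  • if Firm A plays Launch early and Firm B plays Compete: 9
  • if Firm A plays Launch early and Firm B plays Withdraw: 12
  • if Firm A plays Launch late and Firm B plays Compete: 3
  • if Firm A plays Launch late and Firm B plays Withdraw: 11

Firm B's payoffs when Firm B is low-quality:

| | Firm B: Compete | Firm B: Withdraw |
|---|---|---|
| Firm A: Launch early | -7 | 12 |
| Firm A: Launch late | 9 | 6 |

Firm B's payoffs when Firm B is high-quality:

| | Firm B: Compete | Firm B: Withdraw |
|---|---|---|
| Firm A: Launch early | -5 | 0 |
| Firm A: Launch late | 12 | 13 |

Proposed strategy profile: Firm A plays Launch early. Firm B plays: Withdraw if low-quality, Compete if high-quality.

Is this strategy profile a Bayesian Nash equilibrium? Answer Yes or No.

Firm A plays Launch early: E[Launch early] = 0.7·(12) + 0.3·(9) = 11.1; E[Launch late] = 8.6. Best-responding. ✓
Firm B (product quality low-quality), facing Launch early: Compete gives -7, Withdraw gives 12. Proposed Withdraw is best. ✓
Firm B (product quality high-quality), facing Launch early: Compete gives -5, Withdraw gives 0. Proposed Compete is not best — profitable deviation exists. ✗

No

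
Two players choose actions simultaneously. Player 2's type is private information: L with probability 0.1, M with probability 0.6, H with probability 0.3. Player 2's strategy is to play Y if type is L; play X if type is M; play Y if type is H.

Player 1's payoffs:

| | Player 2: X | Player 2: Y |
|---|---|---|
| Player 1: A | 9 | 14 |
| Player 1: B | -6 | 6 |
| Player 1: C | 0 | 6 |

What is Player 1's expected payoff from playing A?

E[A] = 0.1·14 + 0.6·9 + 0.3·14 = 1.4 + 5.4 + 4.2 = 11

11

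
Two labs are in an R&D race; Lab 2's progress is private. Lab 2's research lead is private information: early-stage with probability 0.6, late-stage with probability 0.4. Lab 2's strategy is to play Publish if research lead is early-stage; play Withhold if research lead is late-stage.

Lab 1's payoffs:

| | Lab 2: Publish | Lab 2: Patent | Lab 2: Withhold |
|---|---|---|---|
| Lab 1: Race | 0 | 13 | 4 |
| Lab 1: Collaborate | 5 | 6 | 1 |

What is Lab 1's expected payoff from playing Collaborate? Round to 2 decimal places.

Take the expectation over Lab 2's research lead, weighting each type's action by its prior probability.
E[Collaborate] = 0.6·5 + 0.4·1 = 3 + 0.4 = 3.4

3.40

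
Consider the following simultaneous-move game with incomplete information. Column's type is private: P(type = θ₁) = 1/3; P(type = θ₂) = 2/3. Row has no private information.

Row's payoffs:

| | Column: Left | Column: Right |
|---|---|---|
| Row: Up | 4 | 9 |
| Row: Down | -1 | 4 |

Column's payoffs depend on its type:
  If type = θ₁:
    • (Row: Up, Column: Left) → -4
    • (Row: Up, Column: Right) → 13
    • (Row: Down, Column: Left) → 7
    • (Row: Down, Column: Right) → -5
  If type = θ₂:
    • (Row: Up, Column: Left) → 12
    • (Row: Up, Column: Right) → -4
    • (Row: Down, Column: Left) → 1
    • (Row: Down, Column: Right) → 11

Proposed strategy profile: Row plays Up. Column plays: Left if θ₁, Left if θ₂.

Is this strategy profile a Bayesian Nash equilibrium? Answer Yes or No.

A profile is a BNE iff every type of every player is best-responding given beliefs about the other side.
Row plays Up: E[Up] = 1/3·(4) + 2/3·(4) = 4; E[Down] = -1. Best-responding. ✓
Column (type θ₁), facing Up: Left gives -4, Right gives 13. Proposed Left is not best — profitable deviation exists. ✗
Column (type θ₂), facing Up: Left gives 12, Right gives -4. Proposed Left is best. ✓

No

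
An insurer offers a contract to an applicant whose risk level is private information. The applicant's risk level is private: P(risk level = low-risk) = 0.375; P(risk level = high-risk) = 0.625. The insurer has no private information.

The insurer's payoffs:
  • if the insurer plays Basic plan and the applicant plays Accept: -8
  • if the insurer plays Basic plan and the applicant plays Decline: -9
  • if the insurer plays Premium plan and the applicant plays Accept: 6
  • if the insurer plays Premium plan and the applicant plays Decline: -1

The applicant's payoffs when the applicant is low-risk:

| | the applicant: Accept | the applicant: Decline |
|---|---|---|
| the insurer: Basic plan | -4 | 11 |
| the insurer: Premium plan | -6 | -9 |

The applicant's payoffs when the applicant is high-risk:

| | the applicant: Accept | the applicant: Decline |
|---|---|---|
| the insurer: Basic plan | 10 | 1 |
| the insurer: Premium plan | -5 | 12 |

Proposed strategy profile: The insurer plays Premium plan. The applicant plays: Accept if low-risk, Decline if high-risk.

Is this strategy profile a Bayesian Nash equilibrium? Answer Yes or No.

Yes

The insurer plays Premium plan: E[Premium plan] = 0.375·(6) + 0.625·(-1) = 1.625; E[Basic plan] = -8.625. Best-responding. ✓
The applicant (risk level low-risk), facing Premium plan: Accept gives -6, Decline gives -9. Proposed Accept is best. ✓
The applicant (risk level high-risk), facing Premium plan: Accept gives -5, Decline gives 12. Proposed Decline is best. ✓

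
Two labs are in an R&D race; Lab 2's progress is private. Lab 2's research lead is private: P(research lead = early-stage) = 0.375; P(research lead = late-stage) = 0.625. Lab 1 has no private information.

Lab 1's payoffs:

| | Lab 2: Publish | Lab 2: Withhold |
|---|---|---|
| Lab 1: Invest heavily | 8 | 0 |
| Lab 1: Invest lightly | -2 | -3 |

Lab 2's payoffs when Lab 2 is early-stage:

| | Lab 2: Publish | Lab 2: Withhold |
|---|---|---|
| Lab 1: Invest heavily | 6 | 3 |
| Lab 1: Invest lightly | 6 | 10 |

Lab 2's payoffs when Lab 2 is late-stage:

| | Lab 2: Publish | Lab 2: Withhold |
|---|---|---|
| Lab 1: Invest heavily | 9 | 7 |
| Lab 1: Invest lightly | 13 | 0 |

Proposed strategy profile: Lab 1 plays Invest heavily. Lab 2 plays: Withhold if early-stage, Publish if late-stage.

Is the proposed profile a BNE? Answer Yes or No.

No

A profile is a BNE iff every type of every player is best-responding given beliefs about the other side.
Lab 1 plays Invest heavily: E[Invest heavily] = 0.375·(0) + 0.625·(8) = 5; E[Invest lightly] = -2.375. Best-responding. ✓
Lab 2 (research lead early-stage), facing Invest heavily: Publish gives 6, Withhold gives 3. Proposed Withhold is not best — profitable deviation exists. ✗
Lab 2 (research lead late-stage), facing Invest heavily: Publish gives 9, Withhold gives 7. Proposed Publish is best. ✓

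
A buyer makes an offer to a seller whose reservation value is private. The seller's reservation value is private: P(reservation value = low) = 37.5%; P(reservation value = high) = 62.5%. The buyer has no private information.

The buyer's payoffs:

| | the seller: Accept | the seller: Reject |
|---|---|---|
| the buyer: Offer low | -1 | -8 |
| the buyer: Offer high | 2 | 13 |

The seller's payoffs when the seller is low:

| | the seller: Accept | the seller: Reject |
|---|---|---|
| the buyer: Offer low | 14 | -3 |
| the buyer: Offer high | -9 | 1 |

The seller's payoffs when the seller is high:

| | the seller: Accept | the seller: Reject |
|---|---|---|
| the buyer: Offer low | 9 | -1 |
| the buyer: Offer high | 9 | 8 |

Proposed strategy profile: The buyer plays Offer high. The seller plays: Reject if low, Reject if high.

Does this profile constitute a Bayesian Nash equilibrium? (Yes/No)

A profile is a BNE iff every type of every player is best-responding given beliefs about the other side.
The buyer plays Offer high: E[Offer high] = 0.375·(13) + 0.625·(13) = 13; E[Offer low] = -8. Best-responding. ✓
The seller (reservation value low), facing Offer high: Accept gives -9, Reject gives 1. Proposed Reject is best. ✓
The seller (reservation value high), facing Offer high: Accept gives 9, Reject gives 8. Proposed Reject is not best — profitable deviation exists. ✗

No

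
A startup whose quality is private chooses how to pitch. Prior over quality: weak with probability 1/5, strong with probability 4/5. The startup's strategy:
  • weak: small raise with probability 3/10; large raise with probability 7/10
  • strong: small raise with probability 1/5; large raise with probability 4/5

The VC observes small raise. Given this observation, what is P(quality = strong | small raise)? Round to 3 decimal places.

0.727

P(small raise) = (1/5)·(3/10) + (4/5)·(1/5) = 11/50
P(strong | small raise) = ((4/5)·(1/5)) / (11/50) = (4/25) / (11/50) = 8/11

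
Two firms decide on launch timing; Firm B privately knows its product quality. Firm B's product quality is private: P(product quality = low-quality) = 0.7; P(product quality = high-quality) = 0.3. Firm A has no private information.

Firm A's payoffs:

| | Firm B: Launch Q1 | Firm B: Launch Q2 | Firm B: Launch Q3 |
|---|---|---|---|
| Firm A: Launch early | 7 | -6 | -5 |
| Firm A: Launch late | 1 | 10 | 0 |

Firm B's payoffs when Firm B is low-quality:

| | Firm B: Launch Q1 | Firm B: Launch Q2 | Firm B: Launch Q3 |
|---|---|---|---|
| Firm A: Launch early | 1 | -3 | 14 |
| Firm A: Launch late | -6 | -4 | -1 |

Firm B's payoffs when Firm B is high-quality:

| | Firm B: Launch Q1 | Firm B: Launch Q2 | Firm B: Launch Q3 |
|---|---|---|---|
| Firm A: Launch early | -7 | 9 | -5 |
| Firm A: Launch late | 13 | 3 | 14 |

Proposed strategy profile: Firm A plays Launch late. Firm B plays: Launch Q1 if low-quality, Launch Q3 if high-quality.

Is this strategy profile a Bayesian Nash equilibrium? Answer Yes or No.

No

Firm A plays Launch late: E[Launch late] = 0.7·(1) + 0.3·(0) = 0.7; E[Launch early] = 3.4. Not best-responding. ✗
Firm B (product quality low-quality), facing Launch late: Launch Q1 gives -6, Launch Q2 gives -4, Launch Q3 gives -1. Proposed Launch Q1 is not best — profitable deviation exists. ✗
Firm B (product quality high-quality), facing Launch late: Launch Q1 gives 13, Launch Q2 gives 3, Launch Q3 gives 14. Proposed Launch Q3 is best. ✓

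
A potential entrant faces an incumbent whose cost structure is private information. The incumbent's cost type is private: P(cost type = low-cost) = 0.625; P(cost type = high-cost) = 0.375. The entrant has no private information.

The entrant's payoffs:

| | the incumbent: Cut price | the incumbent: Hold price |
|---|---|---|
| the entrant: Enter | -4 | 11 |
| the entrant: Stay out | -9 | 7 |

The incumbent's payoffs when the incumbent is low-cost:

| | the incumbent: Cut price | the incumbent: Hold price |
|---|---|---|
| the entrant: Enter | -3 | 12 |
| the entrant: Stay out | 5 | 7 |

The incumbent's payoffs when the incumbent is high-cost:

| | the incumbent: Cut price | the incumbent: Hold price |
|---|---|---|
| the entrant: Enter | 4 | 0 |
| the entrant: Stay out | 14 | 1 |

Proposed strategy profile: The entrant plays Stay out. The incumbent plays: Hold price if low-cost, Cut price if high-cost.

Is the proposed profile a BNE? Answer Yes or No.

No

The entrant plays Stay out: E[Stay out] = 0.625·(7) + 0.375·(-9) = 1; E[Enter] = 5.375. Not best-responding. ✗
The incumbent (cost type low-cost), facing Stay out: Cut price gives 5, Hold price gives 7. Proposed Hold price is best. ✓
The incumbent (cost type high-cost), facing Stay out: Cut price gives 14, Hold price gives 1. Proposed Cut price is best. ✓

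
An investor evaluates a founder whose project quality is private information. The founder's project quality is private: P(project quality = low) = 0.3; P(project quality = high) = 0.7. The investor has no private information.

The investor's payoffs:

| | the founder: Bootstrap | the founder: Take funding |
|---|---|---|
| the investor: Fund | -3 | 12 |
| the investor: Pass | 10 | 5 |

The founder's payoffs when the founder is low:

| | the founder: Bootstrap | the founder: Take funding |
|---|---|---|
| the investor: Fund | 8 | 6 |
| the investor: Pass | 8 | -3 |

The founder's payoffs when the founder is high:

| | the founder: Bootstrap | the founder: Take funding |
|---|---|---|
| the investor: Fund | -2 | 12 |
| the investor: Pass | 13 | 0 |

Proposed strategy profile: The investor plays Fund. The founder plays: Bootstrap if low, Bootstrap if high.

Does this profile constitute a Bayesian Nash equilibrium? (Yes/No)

The investor plays Fund: E[Fund] = 0.3·(-3) + 0.7·(-3) = -3; E[Pass] = 10. Not best-responding. ✗
The founder (project quality low), facing Fund: Bootstrap gives 8, Take funding gives 6. Proposed Bootstrap is best. ✓
The founder (project quality high), facing Fund: Bootstrap gives -2, Take funding gives 12. Proposed Bootstrap is not best — profitable deviation exists. ✗

No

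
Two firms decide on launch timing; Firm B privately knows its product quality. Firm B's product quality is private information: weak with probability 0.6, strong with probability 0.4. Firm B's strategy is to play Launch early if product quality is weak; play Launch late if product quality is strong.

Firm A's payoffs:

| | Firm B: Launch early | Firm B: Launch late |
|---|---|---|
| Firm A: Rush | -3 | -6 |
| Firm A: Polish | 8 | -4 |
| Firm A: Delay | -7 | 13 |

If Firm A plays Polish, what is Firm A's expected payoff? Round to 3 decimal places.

3.200

E[Polish] = 0.6·8 + 0.4·(-4) = 4.8 + (-1.6) = 3.2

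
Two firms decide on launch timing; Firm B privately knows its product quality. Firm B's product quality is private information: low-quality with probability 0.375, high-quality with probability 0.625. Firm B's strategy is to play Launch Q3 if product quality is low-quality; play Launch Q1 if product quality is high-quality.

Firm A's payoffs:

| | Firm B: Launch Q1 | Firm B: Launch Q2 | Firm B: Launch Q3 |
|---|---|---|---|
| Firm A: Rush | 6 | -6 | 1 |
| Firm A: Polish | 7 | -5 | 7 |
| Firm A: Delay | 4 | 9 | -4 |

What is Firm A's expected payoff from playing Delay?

E[Delay] = 0.375·(-4) + 0.625·4 = (-1.5) + 2.5 = 1

1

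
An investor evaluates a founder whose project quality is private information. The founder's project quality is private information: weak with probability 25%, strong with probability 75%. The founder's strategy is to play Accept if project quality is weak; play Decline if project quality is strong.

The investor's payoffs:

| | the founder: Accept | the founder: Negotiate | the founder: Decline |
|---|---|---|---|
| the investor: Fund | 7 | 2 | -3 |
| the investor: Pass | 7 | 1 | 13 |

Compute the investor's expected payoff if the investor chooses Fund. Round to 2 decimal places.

-0.50

Take the expectation over the founder's project quality, weighting each type's action by its prior probability.
E[Fund] = 0.25·7 + 0.75·(-3) = 1.75 + (-2.25) = -0.5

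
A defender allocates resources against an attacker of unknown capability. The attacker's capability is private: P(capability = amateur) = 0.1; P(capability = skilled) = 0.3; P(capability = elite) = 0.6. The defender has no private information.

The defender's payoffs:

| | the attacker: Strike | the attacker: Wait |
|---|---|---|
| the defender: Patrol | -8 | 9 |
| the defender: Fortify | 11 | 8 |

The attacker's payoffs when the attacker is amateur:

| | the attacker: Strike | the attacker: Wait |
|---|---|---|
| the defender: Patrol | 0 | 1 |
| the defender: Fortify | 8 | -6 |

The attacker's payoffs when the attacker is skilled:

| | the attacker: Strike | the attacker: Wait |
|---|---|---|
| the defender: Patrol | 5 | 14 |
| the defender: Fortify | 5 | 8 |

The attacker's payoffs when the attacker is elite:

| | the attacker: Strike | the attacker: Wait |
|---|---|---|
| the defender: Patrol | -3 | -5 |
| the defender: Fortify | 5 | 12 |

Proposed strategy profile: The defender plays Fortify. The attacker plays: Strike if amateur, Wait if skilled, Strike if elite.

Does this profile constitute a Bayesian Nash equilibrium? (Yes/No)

No

The defender plays Fortify: E[Fortify] = 0.1·(11) + 0.3·(8) + 0.6·(11) = 10.1; E[Patrol] = -2.9. Best-responding. ✓
The attacker (capability amateur), facing Fortify: Strike gives 8, Wait gives -6. Proposed Strike is best. ✓
The attacker (capability skilled), facing Fortify: Strike gives 5, Wait gives 8. Proposed Wait is best. ✓
The attacker (capability elite), facing Fortify: Strike gives 5, Wait gives 12. Proposed Strike is not best — profitable deviation exists. ✗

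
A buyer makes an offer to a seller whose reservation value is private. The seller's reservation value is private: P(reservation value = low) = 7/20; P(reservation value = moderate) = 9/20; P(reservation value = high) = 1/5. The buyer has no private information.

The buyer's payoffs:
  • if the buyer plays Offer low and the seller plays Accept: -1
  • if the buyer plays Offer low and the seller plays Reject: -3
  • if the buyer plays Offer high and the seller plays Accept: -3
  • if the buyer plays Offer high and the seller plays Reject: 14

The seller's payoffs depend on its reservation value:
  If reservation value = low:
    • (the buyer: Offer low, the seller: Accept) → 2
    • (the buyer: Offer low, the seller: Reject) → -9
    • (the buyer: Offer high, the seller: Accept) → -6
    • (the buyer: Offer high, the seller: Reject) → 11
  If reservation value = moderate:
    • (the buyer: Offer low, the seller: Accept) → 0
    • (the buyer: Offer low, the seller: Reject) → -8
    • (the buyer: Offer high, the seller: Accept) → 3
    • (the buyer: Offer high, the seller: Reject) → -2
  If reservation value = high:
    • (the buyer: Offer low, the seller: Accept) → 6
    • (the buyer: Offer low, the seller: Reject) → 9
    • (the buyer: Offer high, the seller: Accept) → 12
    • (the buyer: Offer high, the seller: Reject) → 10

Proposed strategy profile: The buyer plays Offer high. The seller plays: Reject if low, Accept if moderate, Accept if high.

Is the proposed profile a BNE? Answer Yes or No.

Yes

The buyer plays Offer high: E[Offer high] = 7/20·(14) + 9/20·(-3) + 1/5·(-3) = 59/20; E[Offer low] = -17/10. Best-responding. ✓
The seller (reservation value low), facing Offer high: Accept gives -6, Reject gives 11. Proposed Reject is best. ✓
The seller (reservation value moderate), facing Offer high: Accept gives 3, Reject gives -2. Proposed Accept is best. ✓
The seller (reservation value high), facing Offer high: Accept gives 12, Reject gives 10. Proposed Accept is best. ✓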